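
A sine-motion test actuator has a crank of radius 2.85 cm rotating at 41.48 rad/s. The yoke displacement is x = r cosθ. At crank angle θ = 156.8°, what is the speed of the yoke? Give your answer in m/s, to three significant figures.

0.466

ω = 41.48 rad/s
x = r cosθ ⇒ ẋ = −rω sinθ.
|v| = rω|sinθ| = 0.0285·41.48·|sin 156.8°| = 0.46571 m/s.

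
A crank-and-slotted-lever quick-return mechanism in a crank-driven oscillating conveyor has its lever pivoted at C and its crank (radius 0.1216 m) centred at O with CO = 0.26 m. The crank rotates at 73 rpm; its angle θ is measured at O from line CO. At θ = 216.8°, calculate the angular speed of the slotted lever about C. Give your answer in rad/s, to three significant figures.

ω = 7.645 rad/s (from 73 rpm).
Crank pin A relative to C: A = (d + r cosθ, r sinθ); lever angle φ = atan2(r sinθ, d + r cosθ).
Differentiating tanφ: φ̇ = rω(d cosθ + r)/(d² + r² + 2dr cosθ).
d² + r² + 2dr cosθ = |CA|² = 0.0317547 m²;  d cosθ + r = -0.08659 m.
|ω_lever| = |0.1216·7.645·-0.08659| / 0.0317547 = 2.5348 rad/s.

2.53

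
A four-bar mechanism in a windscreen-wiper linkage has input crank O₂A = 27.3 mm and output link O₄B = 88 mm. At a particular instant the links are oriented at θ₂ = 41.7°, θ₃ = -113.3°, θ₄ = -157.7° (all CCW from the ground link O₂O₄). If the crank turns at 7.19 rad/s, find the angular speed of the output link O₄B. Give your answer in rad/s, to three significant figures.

1.35

ω₂ = 7.19 rad/s
Differentiating the loop-closure r₂e^{iθ₂}+r₃e^{iθ₃}=r₁+r₄e^{iθ₄} gives r₂ω₂e^{iθ₂}+r₃ω₃e^{iθ₃}=r₄ω₄e^{iθ₄}.
Eliminating the other unknown: ω₄ = r₂ω₂ sin(θ₂−θ₃) / [r₄ sin(θ₄−θ₃)].
Numerator sine = +0.42262; denominator sine = -0.69966.
Result = 0.0273·7.19·(+0.42262) / (0.088·(-0.69966)) = -1.3473 rad/s; magnitude 1.3473 rad/s.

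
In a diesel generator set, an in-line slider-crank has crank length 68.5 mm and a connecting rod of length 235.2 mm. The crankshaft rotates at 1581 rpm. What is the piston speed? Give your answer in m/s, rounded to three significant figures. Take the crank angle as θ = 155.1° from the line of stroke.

ω = 2π·1581/60 = 165.6 rad/s
For an in-line slider-crank, x = r cosθ + √(L² − r² sin²θ), so v = −rω sinθ·[1 + r cosθ/√(L² − r² sin²θ)].
With r = 0.0685 m, L = 0.2352 m, θ = 155.1°: √(L² − r² sin²θ) = 0.23343 m.
v = −0.0685·165.6·0.42104·[1 + 0.0685·-0.90704/0.23343] = -3.504 m/s.
|v| = 3.504 m/s.

3.50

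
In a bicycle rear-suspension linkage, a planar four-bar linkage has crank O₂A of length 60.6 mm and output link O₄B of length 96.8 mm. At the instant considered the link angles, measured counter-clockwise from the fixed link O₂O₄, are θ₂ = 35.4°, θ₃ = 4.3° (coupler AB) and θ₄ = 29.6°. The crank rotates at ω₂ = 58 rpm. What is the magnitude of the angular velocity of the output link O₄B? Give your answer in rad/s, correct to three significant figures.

4.60

ω₂ = 6.074 rad/s (from 58 rpm).
Differentiating the loop-closure r₂e^{iθ₂}+r₃e^{iθ₃}=r₁+r₄e^{iθ₄} gives r₂ω₂e^{iθ₂}+r₃ω₃e^{iθ₃}=r₄ω₄e^{iθ₄}.
Eliminating the other unknown: ω₄ = r₂ω₂ sin(θ₂−θ₃) / [r₄ sin(θ₄−θ₃)].
Numerator sine = +0.51653; denominator sine = +0.42736.
Result = 0.0606·6.074·(+0.51653) / (0.0968·(+0.42736)) = +4.5958 rad/s; magnitude 4.5958 rad/s.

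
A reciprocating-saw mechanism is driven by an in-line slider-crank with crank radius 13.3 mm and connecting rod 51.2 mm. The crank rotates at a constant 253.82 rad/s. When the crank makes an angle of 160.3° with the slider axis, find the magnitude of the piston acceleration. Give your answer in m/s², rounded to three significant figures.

633

ω = 253.8 rad/s
x(θ) = r cosθ + √(L² − r² sin²θ); with ω constant, a = ω²·d²x/dθ².
d²x/dθ² = −r cosθ − r²(cos2θ)/√u − r⁴ sin²2θ/(4u^{3/2}),  u = L² − r² sin²θ = 0.00260134 m².
Substituting r = 0.0133 m, L = 0.0512 m, θ = 160.3°: d²x/dθ² = +0.0098178 m.
a = ω²·d²x/dθ² = (253.8)²·(+0.0098178) = +632.51 m/s²;  |a| = 632.51 m/s².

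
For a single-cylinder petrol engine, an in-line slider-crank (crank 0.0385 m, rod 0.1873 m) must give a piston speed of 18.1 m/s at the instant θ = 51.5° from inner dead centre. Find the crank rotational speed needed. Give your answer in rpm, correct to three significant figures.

5080

For an in-line slider-crank, |v_piston| = rω|sinθ|·[1 + r cosθ/√(L² − r² sin²θ)].
With r = 0.0385 m, L = 0.1873 m, θ = 51.5°: the bracketed kinematic factor |dx/dθ| = 0.034037 m.
ω = v/|dx/dθ| = 18.1/0.034037 = 531.78 rad/s.
N = 60ω/(2π) = 5078.1 rpm.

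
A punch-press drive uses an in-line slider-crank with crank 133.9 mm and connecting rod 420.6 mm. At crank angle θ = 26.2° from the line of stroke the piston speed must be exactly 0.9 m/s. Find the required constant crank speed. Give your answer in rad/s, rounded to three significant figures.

For an in-line slider-crank, |v_piston| = rω|sinθ|·[1 + r cosθ/√(L² − r² sin²θ)].
With r = 0.1339 m, L = 0.4206 m, θ = 26.2°: the bracketed kinematic factor |dx/dθ| = 0.076174 m.
ω = v/|dx/dθ| = 0.9/0.076174 = 11.815 rad/s.

11.8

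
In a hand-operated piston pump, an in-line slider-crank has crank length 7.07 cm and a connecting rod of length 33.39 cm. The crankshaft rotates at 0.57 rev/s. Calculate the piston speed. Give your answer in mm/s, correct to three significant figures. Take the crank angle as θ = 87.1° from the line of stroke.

ω = 2π·0.57 = 3.581 rad/s
For an in-line slider-crank, x = r cosθ + √(L² − r² sin²θ), so v = −rω sinθ·[1 + r cosθ/√(L² − r² sin²θ)].
With r = 0.0707 m, L = 0.3339 m, θ = 87.1°: √(L² − r² sin²θ) = 0.32635 m.
v = −0.0707·3.581·0.99872·[1 + 0.0707·0.05059/0.32635] = -0.25565 m/s.
|v| = 0.25565 m/s = 255.65 mm/s.

256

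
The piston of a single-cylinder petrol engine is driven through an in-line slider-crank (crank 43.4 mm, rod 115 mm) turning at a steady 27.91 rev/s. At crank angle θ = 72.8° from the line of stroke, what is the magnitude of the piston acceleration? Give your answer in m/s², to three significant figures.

43.8

ω = 2π·27.9 = 175.4 rad/s
x(θ) = r cosθ + √(L² − r² sin²θ); with ω constant, a = ω²·d²x/dθ².
d²x/dθ² = −r cosθ − r²(cos2θ)/√u − r⁴ sin²2θ/(4u^{3/2}),  u = L² − r² sin²θ = 0.0115061 m².
Substituting r = 0.0434 m, L = 0.115 m, θ = 72.8°: d²x/dθ² = +0.0014256 m.
a = ω²·d²x/dθ² = (175.4)²·(+0.0014256) = +43.839 m/s²;  |a| = 43.839 m/s².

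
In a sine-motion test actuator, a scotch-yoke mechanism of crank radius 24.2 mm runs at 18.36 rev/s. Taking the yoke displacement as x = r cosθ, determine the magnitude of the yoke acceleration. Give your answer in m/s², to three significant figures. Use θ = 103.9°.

77.4

ω = 115.4 rad/s (from 18.36 rev/s).
x = r cosθ ⇒ ẍ = −rω² cosθ (ω constant).
|a| = rω²|cosθ| = 0.0242·(115.4)²·|cos 103.9°| = 77.365 m/s².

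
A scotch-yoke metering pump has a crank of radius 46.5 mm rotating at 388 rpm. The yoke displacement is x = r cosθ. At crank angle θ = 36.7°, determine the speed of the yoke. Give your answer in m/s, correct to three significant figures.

1.13

ω = 40.63 rad/s (from 388 rpm).
x = r cosθ ⇒ ẋ = −rω sinθ.
|v| = rω|sinθ| = 0.0465·40.63·|sin 36.7°| = 1.1291 m/s.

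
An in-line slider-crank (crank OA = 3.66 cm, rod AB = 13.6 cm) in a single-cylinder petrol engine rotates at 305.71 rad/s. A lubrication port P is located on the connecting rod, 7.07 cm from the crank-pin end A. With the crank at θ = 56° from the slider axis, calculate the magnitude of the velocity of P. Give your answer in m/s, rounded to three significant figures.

10.5

ω = 305.7 rad/s.  Crank-pin speed |V_A| = rω = 11.189 m/s, perpendicular to OA.
Rod angle: sinφ = −(r/L) sinθ ⇒ φ = -12.892°; ω_rod = −rω cosθ/√(L²−r²sin²θ) = -47.196 rad/s.
V_P = V_A + ω_rod × AP, with AP = 0.0707 m along the rod.
Components: V_Px = −rω sinθ − a·ω_rod·sinφ = -10.021 m/s;  V_Py = rω cosθ + a·ω_rod·cosφ = +3.0042 m/s.
|V_P| = √(V_Px² + V_Py²) = 10.461 m/s.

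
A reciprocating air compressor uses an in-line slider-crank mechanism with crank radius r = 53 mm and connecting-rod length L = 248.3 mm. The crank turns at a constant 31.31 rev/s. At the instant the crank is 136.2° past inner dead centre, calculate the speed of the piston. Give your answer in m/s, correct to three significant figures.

6.09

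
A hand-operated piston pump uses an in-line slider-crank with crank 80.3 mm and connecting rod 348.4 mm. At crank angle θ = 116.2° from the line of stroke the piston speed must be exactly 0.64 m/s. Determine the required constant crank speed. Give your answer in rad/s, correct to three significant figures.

For an in-line slider-crank, |v_piston| = rω|sinθ|·[1 + r cosθ/√(L² − r² sin²θ)].
With r = 0.0803 m, L = 0.3484 m, θ = 116.2°: the bracketed kinematic factor |dx/dθ| = 0.064556 m.
ω = v/|dx/dθ| = 0.64/0.064556 = 9.9139 rad/s.

9.91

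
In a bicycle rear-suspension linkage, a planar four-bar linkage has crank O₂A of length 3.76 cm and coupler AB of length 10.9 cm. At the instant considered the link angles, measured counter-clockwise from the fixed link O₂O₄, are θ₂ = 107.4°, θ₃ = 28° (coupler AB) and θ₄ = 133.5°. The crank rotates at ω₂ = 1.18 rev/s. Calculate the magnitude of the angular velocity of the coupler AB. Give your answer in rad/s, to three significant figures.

1.17

ω₂ = 7.414 rad/s (from 1.18 rev/s).
Differentiating the loop-closure r₂e^{iθ₂}+r₃e^{iθ₃}=r₁+r₄e^{iθ₄} gives r₂ω₂e^{iθ₂}+r₃ω₃e^{iθ₃}=r₄ω₄e^{iθ₄}.
Eliminating the other unknown: ω₃ = r₂ω₂ sin(θ₄−θ₂) / [r₃ sin(θ₃−θ₄)].
Numerator sine = +0.43994; denominator sine = -0.96363.
Result = 0.0376·7.414·(+0.43994) / (0.109·(-0.96363)) = -1.1676 rad/s; magnitude 1.1676 rad/s.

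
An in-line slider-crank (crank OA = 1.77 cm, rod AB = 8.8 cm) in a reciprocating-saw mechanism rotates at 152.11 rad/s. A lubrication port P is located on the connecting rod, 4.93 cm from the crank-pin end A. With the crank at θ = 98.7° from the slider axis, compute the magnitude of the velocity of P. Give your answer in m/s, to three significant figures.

2.62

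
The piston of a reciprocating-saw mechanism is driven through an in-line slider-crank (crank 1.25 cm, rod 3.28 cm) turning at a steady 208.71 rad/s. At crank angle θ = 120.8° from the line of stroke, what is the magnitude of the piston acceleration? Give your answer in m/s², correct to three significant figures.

ω = 208.7 rad/s
x(θ) = r cosθ + √(L² − r² sin²θ); with ω constant, a = ω²·d²x/dθ².
d²x/dθ² = −r cosθ − r²(cos2θ)/√u − r⁴ sin²2θ/(4u^{3/2}),  u = L² − r² sin²θ = 0.000960557 m².
Substituting r = 0.0125 m, L = 0.0328 m, θ = 120.8°: d²x/dθ² = +0.0086397 m.
a = ω²·d²x/dθ² = (208.7)²·(+0.0086397) = +376.35 m/s²;  |a| = 376.35 m/s².

376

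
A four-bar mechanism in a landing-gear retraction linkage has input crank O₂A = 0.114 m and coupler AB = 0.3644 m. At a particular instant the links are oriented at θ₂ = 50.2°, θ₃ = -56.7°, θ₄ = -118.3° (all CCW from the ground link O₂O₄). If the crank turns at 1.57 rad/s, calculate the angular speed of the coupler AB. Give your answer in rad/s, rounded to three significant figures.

0.111

ω₂ = 1.57 rad/s
Differentiating the loop-closure r₂e^{iθ₂}+r₃e^{iθ₃}=r₁+r₄e^{iθ₄} gives r₂ω₂e^{iθ₂}+r₃ω₃e^{iθ₃}=r₄ω₄e^{iθ₄}.
Eliminating the other unknown: ω₃ = r₂ω₂ sin(θ₄−θ₂) / [r₃ sin(θ₃−θ₄)].
Numerator sine = -0.19937; denominator sine = +0.87965.
Result = 0.114·1.57·(-0.19937) / (0.3644·(+0.87965)) = -0.11132 rad/s; magnitude 0.11132 rad/s.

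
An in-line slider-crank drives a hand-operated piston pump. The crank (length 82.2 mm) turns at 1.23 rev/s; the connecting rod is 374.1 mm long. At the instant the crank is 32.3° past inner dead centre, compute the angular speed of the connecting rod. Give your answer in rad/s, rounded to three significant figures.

1.45

ω = 7.728 rad/s (converted from 1.23 rev/s).
The rod makes angle φ with the slider axis where L sinφ = r sinθ; differentiating, L cosφ·φ̇ = r ω cosθ.
L cosφ = √(L² − r² sin²θ) = 0.37151 m.
|ω_rod| = r ω |cosθ| / √(L² − r² sin²θ) = 0.0822·7.728·0.84526/0.37151 = 1.4454 rad/s.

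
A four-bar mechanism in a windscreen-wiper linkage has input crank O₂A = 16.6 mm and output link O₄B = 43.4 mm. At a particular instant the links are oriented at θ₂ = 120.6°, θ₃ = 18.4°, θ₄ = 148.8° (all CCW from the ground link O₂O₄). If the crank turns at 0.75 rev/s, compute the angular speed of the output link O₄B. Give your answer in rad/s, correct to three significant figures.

2.31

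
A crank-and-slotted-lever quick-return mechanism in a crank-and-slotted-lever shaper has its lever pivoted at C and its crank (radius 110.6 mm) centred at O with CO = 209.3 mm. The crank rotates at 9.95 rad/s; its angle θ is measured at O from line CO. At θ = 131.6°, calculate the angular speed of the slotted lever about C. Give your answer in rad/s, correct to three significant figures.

1.23

ω = 9.95 rad/s
Crank pin A relative to C: A = (d + r cosθ, r sinθ); lever angle φ = atan2(r sinθ, d + r cosθ).
Differentiating tanφ: φ̇ = rω(d cosθ + r)/(d² + r² + 2dr cosθ).
d² + r² + 2dr cosθ = |CA|² = 0.025301 m²;  d cosθ + r = -0.02836 m.
|ω_lever| = |0.1106·9.95·-0.02836| / 0.025301 = 1.2335 rad/s.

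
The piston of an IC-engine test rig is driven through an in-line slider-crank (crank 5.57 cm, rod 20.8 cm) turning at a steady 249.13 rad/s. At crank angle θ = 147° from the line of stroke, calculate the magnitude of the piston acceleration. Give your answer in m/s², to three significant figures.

2500

ω = 249.1 rad/s
x(θ) = r cosθ + √(L² − r² sin²θ); with ω constant, a = ω²·d²x/dθ².
d²x/dθ² = −r cosθ − r²(cos2θ)/√u − r⁴ sin²2θ/(4u^{3/2}),  u = L² − r² sin²θ = 0.0423437 m².
Substituting r = 0.0557 m, L = 0.208 m, θ = 147°: d²x/dθ² = +0.040351 m.
a = ω²·d²x/dθ² = (249.1)²·(+0.040351) = +2504.4 m/s²;  |a| = 2504.4 m/s².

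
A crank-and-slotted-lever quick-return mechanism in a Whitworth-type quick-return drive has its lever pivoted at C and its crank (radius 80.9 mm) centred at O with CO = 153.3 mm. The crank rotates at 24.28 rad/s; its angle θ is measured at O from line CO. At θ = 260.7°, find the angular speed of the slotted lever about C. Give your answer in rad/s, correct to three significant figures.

ω = 24.28 rad/s
Crank pin A relative to C: A = (d + r cosθ, r sinθ); lever angle φ = atan2(r sinθ, d + r cosθ).
Differentiating tanφ: φ̇ = rω(d cosθ + r)/(d² + r² + 2dr cosθ).
d² + r² + 2dr cosθ = |CA|² = 0.0260373 m²;  d cosθ + r = +0.056126 m.
|ω_lever| = |0.0809·24.28·+0.056126| / 0.0260373 = 4.2342 rad/s.

4.23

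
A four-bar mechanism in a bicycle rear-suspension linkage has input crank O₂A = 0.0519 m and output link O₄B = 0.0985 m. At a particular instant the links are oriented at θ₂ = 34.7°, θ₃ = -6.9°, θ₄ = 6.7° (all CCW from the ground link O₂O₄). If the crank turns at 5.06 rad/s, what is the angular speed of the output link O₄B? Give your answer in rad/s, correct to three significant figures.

7.53

ω₂ = 5.06 rad/s
Differentiating the loop-closure r₂e^{iθ₂}+r₃e^{iθ₃}=r₁+r₄e^{iθ₄} gives r₂ω₂e^{iθ₂}+r₃ω₃e^{iθ₃}=r₄ω₄e^{iθ₄}.
Eliminating the other unknown: ω₄ = r₂ω₂ sin(θ₂−θ₃) / [r₄ sin(θ₄−θ₃)].
Numerator sine = +0.66393; denominator sine = +0.23514.
Result = 0.0519·5.06·(+0.66393) / (0.0985·(+0.23514)) = +7.5279 rad/s; magnitude 7.5279 rad/s.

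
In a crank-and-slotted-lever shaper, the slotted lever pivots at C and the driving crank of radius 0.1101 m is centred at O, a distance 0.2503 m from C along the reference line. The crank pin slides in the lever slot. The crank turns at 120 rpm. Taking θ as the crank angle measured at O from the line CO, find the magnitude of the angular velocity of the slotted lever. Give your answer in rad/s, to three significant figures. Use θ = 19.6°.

ω = 12.57 rad/s (from 120 rpm).
Crank pin A relative to C: A = (d + r cosθ, r sinθ); lever angle φ = atan2(r sinθ, d + r cosθ).
Differentiating tanφ: φ̇ = rω(d cosθ + r)/(d² + r² + 2dr cosθ).
d² + r² + 2dr cosθ = |CA|² = 0.126695 m²;  d cosθ + r = +0.3459 m.
|ω_lever| = |0.1101·12.57·+0.3459| / 0.126695 = 3.7773 rad/s.

3.78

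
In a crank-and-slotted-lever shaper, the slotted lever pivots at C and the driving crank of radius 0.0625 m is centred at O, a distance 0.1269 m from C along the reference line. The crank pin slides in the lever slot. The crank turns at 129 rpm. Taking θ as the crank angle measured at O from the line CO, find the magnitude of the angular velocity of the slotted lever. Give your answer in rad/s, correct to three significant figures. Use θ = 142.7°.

ω = 13.51 rad/s (from 129 rpm).
Crank pin A relative to C: A = (d + r cosθ, r sinθ); lever angle φ = atan2(r sinθ, d + r cosθ).
Differentiating tanφ: φ̇ = rω(d cosθ + r)/(d² + r² + 2dr cosθ).
d² + r² + 2dr cosθ = |CA|² = 0.00739166 m²;  d cosθ + r = -0.038446 m.
|ω_lever| = |0.0625·13.51·-0.038446| / 0.00739166 = 4.3914 rad/s.

4.39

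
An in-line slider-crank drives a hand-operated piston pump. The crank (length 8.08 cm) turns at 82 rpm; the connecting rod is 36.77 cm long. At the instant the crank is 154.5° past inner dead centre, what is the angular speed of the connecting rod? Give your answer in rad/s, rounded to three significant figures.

1.71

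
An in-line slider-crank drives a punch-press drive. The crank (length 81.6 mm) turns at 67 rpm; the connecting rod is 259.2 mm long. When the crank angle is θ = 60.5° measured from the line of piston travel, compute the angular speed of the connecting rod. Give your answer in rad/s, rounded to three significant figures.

ω = 7.016 rad/s (converted from 67 rpm).
The rod makes angle φ with the slider axis where L sinφ = r sinθ; differentiating, L cosφ·φ̇ = r ω cosθ.
L cosφ = √(L² − r² sin²θ) = 0.24928 m.
|ω_rod| = r ω |cosθ| / √(L² − r² sin²θ) = 0.0816·7.016·0.49242/0.24928 = 1.131 rad/s.

1.13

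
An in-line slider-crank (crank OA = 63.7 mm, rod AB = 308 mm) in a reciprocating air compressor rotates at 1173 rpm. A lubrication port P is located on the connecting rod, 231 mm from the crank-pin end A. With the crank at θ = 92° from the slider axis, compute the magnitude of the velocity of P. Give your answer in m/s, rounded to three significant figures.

7.78

ω = 122.8 rad/s.  Crank-pin speed |V_A| = rω = 7.8247 m/s, perpendicular to OA.
Rod angle: sinφ = −(r/L) sinθ ⇒ φ = -11.929°; ω_rod = −rω cosθ/√(L²−r²sin²θ) = +0.90618 rad/s.
V_P = V_A + ω_rod × AP, with AP = 0.231 m along the rod.
Components: V_Px = −rω sinθ − a·ω_rod·sinφ = -7.7766 m/s;  V_Py = rω cosθ + a·ω_rod·cosφ = -0.068269 m/s.
|V_P| = √(V_Px² + V_Py²) = 7.7769 m/s.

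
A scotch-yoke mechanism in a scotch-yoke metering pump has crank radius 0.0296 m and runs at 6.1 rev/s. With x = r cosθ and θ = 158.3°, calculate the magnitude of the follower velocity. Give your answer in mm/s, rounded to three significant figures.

419

ω = 38.33 rad/s (from 6.1 rev/s).
x = r cosθ ⇒ ẋ = −rω sinθ.
|v| = rω|sinθ| = 0.0296·38.33·|sin 158.3°| = 0.41947 m/s = 419.47 mm/s.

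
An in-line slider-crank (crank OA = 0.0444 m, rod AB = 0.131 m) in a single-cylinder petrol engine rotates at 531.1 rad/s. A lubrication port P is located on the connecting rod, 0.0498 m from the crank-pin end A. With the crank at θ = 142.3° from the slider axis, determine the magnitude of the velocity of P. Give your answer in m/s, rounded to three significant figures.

ω = 531.1 rad/s.  Crank-pin speed |V_A| = rω = 23.581 m/s, perpendicular to OA.
Rod angle: sinφ = −(r/L) sinθ ⇒ φ = -11.962°; ω_rod = −rω cosθ/√(L²−r²sin²θ) = +145.59 rad/s.
V_P = V_A + ω_rod × AP, with AP = 0.0498 m along the rod.
Components: V_Px = −rω sinθ − a·ω_rod·sinφ = -12.918 m/s;  V_Py = rω cosθ + a·ω_rod·cosφ = -11.565 m/s.
|V_P| = √(V_Px² + V_Py²) = 17.338 m/s.

17.3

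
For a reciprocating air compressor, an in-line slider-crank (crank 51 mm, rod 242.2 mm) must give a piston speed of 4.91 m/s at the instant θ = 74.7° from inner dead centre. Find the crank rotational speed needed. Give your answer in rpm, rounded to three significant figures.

For an in-line slider-crank, |v_piston| = rω|sinθ|·[1 + r cosθ/√(L² − r² sin²θ)].
With r = 0.051 m, L = 0.2422 m, θ = 74.7°: the bracketed kinematic factor |dx/dθ| = 0.051984 m.
ω = v/|dx/dθ| = 4.91/0.051984 = 94.452 rad/s.
N = 60ω/(2π) = 901.95 rpm.

902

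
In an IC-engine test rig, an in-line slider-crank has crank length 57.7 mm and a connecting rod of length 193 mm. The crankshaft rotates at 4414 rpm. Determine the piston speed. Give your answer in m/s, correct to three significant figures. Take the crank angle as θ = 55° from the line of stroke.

25.7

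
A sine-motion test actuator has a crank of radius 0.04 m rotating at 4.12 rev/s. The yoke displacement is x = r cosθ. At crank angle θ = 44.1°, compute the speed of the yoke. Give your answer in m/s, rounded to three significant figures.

0.721

ω = 25.89 rad/s (from 4.12 rev/s).
x = r cosθ ⇒ ẋ = −rω sinθ.
|v| = rω|sinθ| = 0.04·25.89·|sin 44.1°| = 0.7206 m/s.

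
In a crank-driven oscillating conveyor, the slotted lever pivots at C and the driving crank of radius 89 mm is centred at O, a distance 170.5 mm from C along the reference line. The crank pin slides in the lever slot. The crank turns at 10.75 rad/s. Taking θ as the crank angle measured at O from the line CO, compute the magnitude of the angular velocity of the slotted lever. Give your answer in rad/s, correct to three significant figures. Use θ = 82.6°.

ω = 10.75 rad/s
Crank pin A relative to C: A = (d + r cosθ, r sinθ); lever angle φ = atan2(r sinθ, d + r cosθ).
Differentiating tanφ: φ̇ = rω(d cosθ + r)/(d² + r² + 2dr cosθ).
d² + r² + 2dr cosθ = |CA|² = 0.0409001 m²;  d cosθ + r = +0.11096 m.
|ω_lever| = |0.089·10.75·+0.11096| / 0.0409001 = 2.5956 rad/s.

2.60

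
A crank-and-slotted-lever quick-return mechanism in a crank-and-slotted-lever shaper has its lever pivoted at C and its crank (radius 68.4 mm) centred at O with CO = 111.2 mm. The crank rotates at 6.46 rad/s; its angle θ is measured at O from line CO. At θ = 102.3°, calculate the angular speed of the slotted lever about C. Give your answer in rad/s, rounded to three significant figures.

ω = 6.46 rad/s
Crank pin A relative to C: A = (d + r cosθ, r sinθ); lever angle φ = atan2(r sinθ, d + r cosθ).
Differentiating tanφ: φ̇ = rω(d cosθ + r)/(d² + r² + 2dr cosθ).
d² + r² + 2dr cosθ = |CA|² = 0.0138033 m²;  d cosθ + r = +0.044711 m.
|ω_lever| = |0.0684·6.46·+0.044711| / 0.0138033 = 1.4313 rad/s.

1.43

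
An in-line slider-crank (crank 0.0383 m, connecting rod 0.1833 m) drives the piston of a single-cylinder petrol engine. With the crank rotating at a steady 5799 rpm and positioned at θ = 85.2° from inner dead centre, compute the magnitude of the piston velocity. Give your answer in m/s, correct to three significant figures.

23.6

ω = 2π·5799/60 = 607.3 rad/s
For an in-line slider-crank, x = r cosθ + √(L² − r² sin²θ), so v = −rω sinθ·[1 + r cosθ/√(L² − r² sin²θ)].
With r = 0.0383 m, L = 0.1833 m, θ = 85.2°: √(L² − r² sin²θ) = 0.17928 m.
v = −0.0383·607.3·0.99649·[1 + 0.0383·0.08368/0.17928] = -23.591 m/s.
|v| = 23.591 m/s.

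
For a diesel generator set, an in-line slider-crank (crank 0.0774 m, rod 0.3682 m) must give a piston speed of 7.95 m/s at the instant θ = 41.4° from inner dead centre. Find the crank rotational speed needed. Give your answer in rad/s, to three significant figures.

134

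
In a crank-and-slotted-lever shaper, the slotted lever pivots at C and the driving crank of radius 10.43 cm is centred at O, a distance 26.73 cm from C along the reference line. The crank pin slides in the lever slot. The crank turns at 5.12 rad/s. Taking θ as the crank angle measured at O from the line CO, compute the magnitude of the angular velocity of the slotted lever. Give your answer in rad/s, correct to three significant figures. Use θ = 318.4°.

1.31

ω = 5.12 rad/s
Crank pin A relative to C: A = (d + r cosθ, r sinθ); lever angle φ = atan2(r sinθ, d + r cosθ).
Differentiating tanφ: φ̇ = rω(d cosθ + r)/(d² + r² + 2dr cosθ).
d² + r² + 2dr cosθ = |CA|² = 0.124024 m²;  d cosθ + r = +0.30419 m.
|ω_lever| = |0.1043·5.12·+0.30419| / 0.124024 = 1.3097 rad/s.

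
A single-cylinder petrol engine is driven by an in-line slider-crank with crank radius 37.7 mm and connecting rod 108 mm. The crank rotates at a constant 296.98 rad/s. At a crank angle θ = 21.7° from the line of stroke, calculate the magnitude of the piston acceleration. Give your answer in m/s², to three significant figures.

3960

ω = 297 rad/s
x(θ) = r cosθ + √(L² − r² sin²θ); with ω constant, a = ω²·d²x/dθ².
d²x/dθ² = −r cosθ − r²(cos2θ)/√u − r⁴ sin²2θ/(4u^{3/2}),  u = L² − r² sin²θ = 0.0114697 m².
Substituting r = 0.0377 m, L = 0.108 m, θ = 21.7°: d²x/dθ² = -0.044865 m.
a = ω²·d²x/dθ² = (297)²·(-0.044865) = -3956.9 m/s²;  |a| = 3956.9 m/s².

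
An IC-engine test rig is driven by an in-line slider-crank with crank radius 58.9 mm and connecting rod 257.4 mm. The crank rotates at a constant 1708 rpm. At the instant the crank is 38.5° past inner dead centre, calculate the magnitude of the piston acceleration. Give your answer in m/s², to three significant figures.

ω = 2π·1708/60 = 178.9 rad/s
x(θ) = r cosθ + √(L² − r² sin²θ); with ω constant, a = ω²·d²x/dθ².
d²x/dθ² = −r cosθ − r²(cos2θ)/√u − r⁴ sin²2θ/(4u^{3/2}),  u = L² − r² sin²θ = 0.0649104 m².
Substituting r = 0.0589 m, L = 0.2574 m, θ = 38.5°: d²x/dθ² = -0.049331 m.
a = ω²·d²x/dθ² = (178.9)²·(-0.049331) = -1578.2 m/s²;  |a| = 1578.2 m/s².

1580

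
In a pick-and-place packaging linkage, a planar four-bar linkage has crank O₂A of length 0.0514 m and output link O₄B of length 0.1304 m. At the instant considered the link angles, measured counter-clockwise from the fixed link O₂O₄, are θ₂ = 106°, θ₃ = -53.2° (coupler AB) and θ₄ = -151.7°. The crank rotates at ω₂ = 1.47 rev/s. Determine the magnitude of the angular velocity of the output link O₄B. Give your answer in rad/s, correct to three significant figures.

1.31

ω₂ = 9.236 rad/s (from 1.47 rev/s).
Differentiating the loop-closure r₂e^{iθ₂}+r₃e^{iθ₃}=r₁+r₄e^{iθ₄} gives r₂ω₂e^{iθ₂}+r₃ω₃e^{iθ₃}=r₄ω₄e^{iθ₄}.
Eliminating the other unknown: ω₄ = r₂ω₂ sin(θ₂−θ₃) / [r₄ sin(θ₄−θ₃)].
Numerator sine = +0.35511; denominator sine = -0.98902.
Result = 0.0514·9.236·(+0.35511) / (0.1304·(-0.98902)) = -1.3072 rad/s; magnitude 1.3072 rad/s.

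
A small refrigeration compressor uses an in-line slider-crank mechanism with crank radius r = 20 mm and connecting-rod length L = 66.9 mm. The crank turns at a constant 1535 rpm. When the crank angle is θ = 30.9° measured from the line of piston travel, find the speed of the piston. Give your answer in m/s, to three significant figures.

ω = 2π·1535/60 = 160.7 rad/s
For an in-line slider-crank, x = r cosθ + √(L² − r² sin²θ), so v = −rω sinθ·[1 + r cosθ/√(L² − r² sin²θ)].
With r = 0.02 m, L = 0.0669 m, θ = 30.9°: √(L² − r² sin²θ) = 0.066107 m.
v = −0.02·160.7·0.51354·[1 + 0.02·0.85806/0.066107] = -2.0796 m/s.
|v| = 2.0796 m/s.

2.08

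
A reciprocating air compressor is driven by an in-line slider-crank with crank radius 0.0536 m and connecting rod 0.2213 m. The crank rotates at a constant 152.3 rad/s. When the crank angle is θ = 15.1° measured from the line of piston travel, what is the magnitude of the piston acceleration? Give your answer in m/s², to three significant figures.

1460

ω = 152.3 rad/s
x(θ) = r cosθ + √(L² − r² sin²θ); with ω constant, a = ω²·d²x/dθ².
d²x/dθ² = −r cosθ − r²(cos2θ)/√u − r⁴ sin²2θ/(4u^{3/2}),  u = L² − r² sin²θ = 0.0487787 m².
Substituting r = 0.0536 m, L = 0.2213 m, θ = 15.1°: d²x/dθ² = -0.06304 m.
a = ω²·d²x/dθ² = (152.3)²·(-0.06304) = -1462.2 m/s²;  |a| = 1462.2 m/s².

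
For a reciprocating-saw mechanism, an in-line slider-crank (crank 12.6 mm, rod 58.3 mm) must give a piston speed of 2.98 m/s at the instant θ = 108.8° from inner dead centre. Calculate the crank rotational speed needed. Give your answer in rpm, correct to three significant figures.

2570

For an in-line slider-crank, |v_piston| = rω|sinθ|·[1 + r cosθ/√(L² − r² sin²θ)].
With r = 0.0126 m, L = 0.0583 m, θ = 108.8°: the bracketed kinematic factor |dx/dθ| = 0.011079 m.
ω = v/|dx/dθ| = 2.98/0.011079 = 268.98 rad/s.
N = 60ω/(2π) = 2568.5 rpm.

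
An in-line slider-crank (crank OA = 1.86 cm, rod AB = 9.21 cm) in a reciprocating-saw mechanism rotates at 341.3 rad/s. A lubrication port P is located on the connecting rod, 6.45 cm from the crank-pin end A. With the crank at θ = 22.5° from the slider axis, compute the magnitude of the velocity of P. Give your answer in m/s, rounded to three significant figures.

ω = 341.3 rad/s.  Crank-pin speed |V_A| = rω = 6.3482 m/s, perpendicular to OA.
Rod angle: sinφ = −(r/L) sinθ ⇒ φ = -4.433°; ω_rod = −rω cosθ/√(L²−r²sin²θ) = -63.871 rad/s.
V_P = V_A + ω_rod × AP, with AP = 0.0645 m along the rod.
Components: V_Px = −rω sinθ − a·ω_rod·sinφ = -2.7477 m/s;  V_Py = rω cosθ + a·ω_rod·cosφ = +1.7576 m/s.
|V_P| = √(V_Px² + V_Py²) = 3.2618 m/s.

3.26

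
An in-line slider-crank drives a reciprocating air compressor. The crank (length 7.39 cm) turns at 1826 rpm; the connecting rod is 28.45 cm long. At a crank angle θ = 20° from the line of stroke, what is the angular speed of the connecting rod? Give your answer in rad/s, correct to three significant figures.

46.9

ω = 191.2 rad/s (converted from 1826 rpm).
The rod makes angle φ with the slider axis where L sinφ = r sinθ; differentiating, L cosφ·φ̇ = r ω cosθ.
L cosφ = √(L² − r² sin²θ) = 0.28338 m.
|ω_rod| = r ω |cosθ| / √(L² − r² sin²θ) = 0.0739·191.2·0.93969/0.28338 = 46.86 rad/s.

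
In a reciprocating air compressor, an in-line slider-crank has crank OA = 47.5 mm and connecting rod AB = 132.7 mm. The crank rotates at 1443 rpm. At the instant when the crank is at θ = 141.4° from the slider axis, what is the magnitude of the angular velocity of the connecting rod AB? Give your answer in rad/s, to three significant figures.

43.4

ω = 151.1 rad/s (converted from 1443 rpm).
The rod makes angle φ with the slider axis where L sinφ = r sinθ; differentiating, L cosφ·φ̇ = r ω cosθ.
L cosφ = √(L² − r² sin²θ) = 0.12935 m.
|ω_rod| = r ω |cosθ| / √(L² − r² sin²θ) = 0.0475·151.1·0.78152/0.12935 = 43.368 rad/s.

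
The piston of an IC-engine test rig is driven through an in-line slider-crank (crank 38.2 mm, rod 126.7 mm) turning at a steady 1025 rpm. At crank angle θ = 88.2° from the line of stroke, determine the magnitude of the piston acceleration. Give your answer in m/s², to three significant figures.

ω = 2π·1025/60 = 107.3 rad/s
x(θ) = r cosθ + √(L² − r² sin²θ); with ω constant, a = ω²·d²x/dθ².
d²x/dθ² = −r cosθ − r²(cos2θ)/√u − r⁴ sin²2θ/(4u^{3/2}),  u = L² − r² sin²θ = 0.0145951 m².
Substituting r = 0.0382 m, L = 0.1267 m, θ = 88.2°: d²x/dθ² = +0.010854 m.
a = ω²·d²x/dθ² = (107.3)²·(+0.010854) = +125.05 m/s²;  |a| = 125.05 m/s².

125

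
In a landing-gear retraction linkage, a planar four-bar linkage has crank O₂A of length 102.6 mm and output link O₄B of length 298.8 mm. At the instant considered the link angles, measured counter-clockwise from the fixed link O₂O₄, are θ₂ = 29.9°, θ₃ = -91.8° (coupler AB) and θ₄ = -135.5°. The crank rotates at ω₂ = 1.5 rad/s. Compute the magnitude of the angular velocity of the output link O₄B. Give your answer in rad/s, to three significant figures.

0.634

ω₂ = 1.5 rad/s
Differentiating the loop-closure r₂e^{iθ₂}+r₃e^{iθ₃}=r₁+r₄e^{iθ₄} gives r₂ω₂e^{iθ₂}+r₃ω₃e^{iθ₃}=r₄ω₄e^{iθ₄}.
Eliminating the other unknown: ω₄ = r₂ω₂ sin(θ₂−θ₃) / [r₄ sin(θ₄−θ₃)].
Numerator sine = +0.85081; denominator sine = -0.69088.
Result = 0.1026·1.5·(+0.85081) / (0.2988·(-0.69088)) = -0.63429 rad/s; magnitude 0.63429 rad/s.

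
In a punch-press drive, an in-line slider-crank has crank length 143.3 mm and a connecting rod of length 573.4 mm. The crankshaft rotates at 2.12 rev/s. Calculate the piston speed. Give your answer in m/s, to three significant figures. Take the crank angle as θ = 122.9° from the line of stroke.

1.38

ω = 2π·2.12 = 13.32 rad/s
For an in-line slider-crank, x = r cosθ + √(L² − r² sin²θ), so v = −rω sinθ·[1 + r cosθ/√(L² − r² sin²θ)].
With r = 0.1433 m, L = 0.5734 m, θ = 122.9°: √(L² − r² sin²θ) = 0.56063 m.
v = −0.1433·13.32·0.83962·[1 + 0.1433·-0.54317/0.56063] = -1.3802 m/s.
|v| = 1.3802 m/s.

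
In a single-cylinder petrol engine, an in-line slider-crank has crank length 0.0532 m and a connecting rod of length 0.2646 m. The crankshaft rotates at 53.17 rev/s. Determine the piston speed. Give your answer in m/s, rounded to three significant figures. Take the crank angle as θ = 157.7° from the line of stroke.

ω = 2π·53.2 = 334.1 rad/s
For an in-line slider-crank, x = r cosθ + √(L² − r² sin²θ), so v = −rω sinθ·[1 + r cosθ/√(L² − r² sin²θ)].
With r = 0.0532 m, L = 0.2646 m, θ = 157.7°: √(L² − r² sin²θ) = 0.26383 m.
v = −0.0532·334.1·0.37946·[1 + 0.0532·-0.92521/0.26383] = -5.4858 m/s.
|v| = 5.4858 m/s.

5.49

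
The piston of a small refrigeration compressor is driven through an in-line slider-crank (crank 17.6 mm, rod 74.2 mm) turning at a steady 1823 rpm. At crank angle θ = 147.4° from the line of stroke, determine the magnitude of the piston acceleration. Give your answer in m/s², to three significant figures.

474

ω = 2π·1823/60 = 190.9 rad/s
x(θ) = r cosθ + √(L² − r² sin²θ); with ω constant, a = ω²·d²x/dθ².
d²x/dθ² = −r cosθ − r²(cos2θ)/√u − r⁴ sin²2θ/(4u^{3/2}),  u = L² − r² sin²θ = 0.00541572 m².
Substituting r = 0.0176 m, L = 0.0742 m, θ = 147.4°: d²x/dθ² = +0.013012 m.
a = ω²·d²x/dθ² = (190.9)²·(+0.013012) = +474.21 m/s²;  |a| = 474.21 m/s².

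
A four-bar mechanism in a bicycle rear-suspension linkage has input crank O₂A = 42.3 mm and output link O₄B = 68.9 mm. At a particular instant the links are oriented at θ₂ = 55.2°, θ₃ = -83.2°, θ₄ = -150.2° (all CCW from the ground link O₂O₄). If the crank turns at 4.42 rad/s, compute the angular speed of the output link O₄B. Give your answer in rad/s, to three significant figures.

1.96

ω₂ = 4.42 rad/s
Differentiating the loop-closure r₂e^{iθ₂}+r₃e^{iθ₃}=r₁+r₄e^{iθ₄} gives r₂ω₂e^{iθ₂}+r₃ω₃e^{iθ₃}=r₄ω₄e^{iθ₄}.
Eliminating the other unknown: ω₄ = r₂ω₂ sin(θ₂−θ₃) / [r₄ sin(θ₄−θ₃)].
Numerator sine = +0.66393; denominator sine = -0.92050.
Result = 0.0423·4.42·(+0.66393) / (0.0689·(-0.92050)) = -1.9572 rad/s; magnitude 1.9572 rad/s.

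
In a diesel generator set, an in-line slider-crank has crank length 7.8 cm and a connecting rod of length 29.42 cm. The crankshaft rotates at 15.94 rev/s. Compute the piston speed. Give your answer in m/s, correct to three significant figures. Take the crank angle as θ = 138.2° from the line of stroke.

ω = 2π·15.9 = 100.2 rad/s
For an in-line slider-crank, x = r cosθ + √(L² − r² sin²θ), so v = −rω sinθ·[1 + r cosθ/√(L² − r² sin²θ)].
With r = 0.078 m, L = 0.2942 m, θ = 138.2°: √(L² − r² sin²θ) = 0.28957 m.
v = −0.078·100.2·0.66653·[1 + 0.078·-0.74548/0.28957] = -4.1614 m/s.
|v| = 4.1614 m/s.

4.16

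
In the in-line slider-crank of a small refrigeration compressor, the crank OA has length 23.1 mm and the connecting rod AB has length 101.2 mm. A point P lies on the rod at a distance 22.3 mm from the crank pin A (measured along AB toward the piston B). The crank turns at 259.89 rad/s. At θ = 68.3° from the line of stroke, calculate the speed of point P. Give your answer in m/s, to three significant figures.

5.94

ω = 259.9 rad/s.  Crank-pin speed |V_A| = rω = 6.0035 m/s, perpendicular to OA.
Rod angle: sinφ = −(r/L) sinθ ⇒ φ = -12.245°; ω_rod = −rω cosθ/√(L²−r²sin²θ) = -22.445 rad/s.
V_P = V_A + ω_rod × AP, with AP = 0.0223 m along the rod.
Components: V_Px = −rω sinθ − a·ω_rod·sinφ = -5.6842 m/s;  V_Py = rω cosθ + a·ω_rod·cosφ = +1.7306 m/s.
|V_P| = √(V_Px² + V_Py²) = 5.9418 m/s.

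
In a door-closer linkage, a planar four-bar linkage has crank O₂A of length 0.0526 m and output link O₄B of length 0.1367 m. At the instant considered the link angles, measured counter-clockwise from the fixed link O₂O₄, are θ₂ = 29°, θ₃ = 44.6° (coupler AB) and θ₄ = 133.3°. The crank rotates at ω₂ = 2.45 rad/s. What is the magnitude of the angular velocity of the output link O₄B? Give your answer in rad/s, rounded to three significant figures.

0.254

ω₂ = 2.45 rad/s
Differentiating the loop-closure r₂e^{iθ₂}+r₃e^{iθ₃}=r₁+r₄e^{iθ₄} gives r₂ω₂e^{iθ₂}+r₃ω₃e^{iθ₃}=r₄ω₄e^{iθ₄}.
Eliminating the other unknown: ω₄ = r₂ω₂ sin(θ₂−θ₃) / [r₄ sin(θ₄−θ₃)].
Numerator sine = -0.26892; denominator sine = +0.99974.
Result = 0.0526·2.45·(-0.26892) / (0.1367·(+0.99974)) = -0.25358 rad/s; magnitude 0.25358 rad/s.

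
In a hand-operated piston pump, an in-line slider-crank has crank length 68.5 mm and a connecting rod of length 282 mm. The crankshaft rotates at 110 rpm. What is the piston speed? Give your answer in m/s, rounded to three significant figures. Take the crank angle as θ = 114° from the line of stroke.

ω = 2π·110/60 = 11.52 rad/s
For an in-line slider-crank, x = r cosθ + √(L² − r² sin²θ), so v = −rω sinθ·[1 + r cosθ/√(L² − r² sin²θ)].
With r = 0.0685 m, L = 0.282 m, θ = 114°: √(L² − r² sin²θ) = 0.27497 m.
v = −0.0685·11.52·0.91355·[1 + 0.0685·-0.40674/0.27497] = -0.64781 m/s.
|v| = 0.64781 m/s.

0.648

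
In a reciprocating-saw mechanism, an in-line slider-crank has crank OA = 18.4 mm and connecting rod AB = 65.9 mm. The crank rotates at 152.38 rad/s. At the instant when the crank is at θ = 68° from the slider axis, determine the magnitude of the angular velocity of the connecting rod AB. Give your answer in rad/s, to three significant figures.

16.5

ω = 152.4 rad/s
The rod makes angle φ with the slider axis where L sinφ = r sinθ; differentiating, L cosφ·φ̇ = r ω cosθ.
L cosφ = √(L² − r² sin²θ) = 0.063653 m.
|ω_rod| = r ω |cosθ| / √(L² − r² sin²θ) = 0.0184·152.4·0.37461/0.063653 = 16.501 rad/s.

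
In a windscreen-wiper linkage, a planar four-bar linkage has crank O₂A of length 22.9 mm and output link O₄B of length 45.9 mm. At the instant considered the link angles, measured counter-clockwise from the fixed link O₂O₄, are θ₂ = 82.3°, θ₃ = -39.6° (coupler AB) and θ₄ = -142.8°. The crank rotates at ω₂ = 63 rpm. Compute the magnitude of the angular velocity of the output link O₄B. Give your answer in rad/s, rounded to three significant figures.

ω₂ = 6.597 rad/s (from 63 rpm).
Differentiating the loop-closure r₂e^{iθ₂}+r₃e^{iθ₃}=r₁+r₄e^{iθ₄} gives r₂ω₂e^{iθ₂}+r₃ω₃e^{iθ₃}=r₄ω₄e^{iθ₄}.
Eliminating the other unknown: ω₄ = r₂ω₂ sin(θ₂−θ₃) / [r₄ sin(θ₄−θ₃)].
Numerator sine = +0.84897; denominator sine = -0.97358.
Result = 0.0229·6.597·(+0.84897) / (0.0459·(-0.97358)) = -2.8702 rad/s; magnitude 2.8702 rad/s.

2.87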